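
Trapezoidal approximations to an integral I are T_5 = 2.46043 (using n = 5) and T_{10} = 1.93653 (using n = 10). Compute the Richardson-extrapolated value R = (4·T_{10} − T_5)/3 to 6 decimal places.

R = (4·T_{10} − T_5) / 3 = (4·1.93653 − 2.46043)/3 = (5.28569)/3 = 1.761897.

1.761897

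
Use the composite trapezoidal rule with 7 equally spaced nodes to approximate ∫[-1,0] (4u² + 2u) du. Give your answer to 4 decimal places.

0.3519

h = (0 − (-1))/6 = 0.166667.
Nodes u₀,…,u₆ = -1, -0.833333, -0.666667, -0.5, -0.333333, -0.166667, 0.
f(u) = 4u² + 2u: f₀=2, f₁=1.111111, f₂=0.444444, f₃=0, f₄=-0.222222, f₅=-0.222222, f₆=0.
(h/2)·[f₀ + 2f₁ + 2f₂ + 2f₃ + 2f₄ + 2f₅ + f₆] = 0.083333·(4.222222) = 0.3519.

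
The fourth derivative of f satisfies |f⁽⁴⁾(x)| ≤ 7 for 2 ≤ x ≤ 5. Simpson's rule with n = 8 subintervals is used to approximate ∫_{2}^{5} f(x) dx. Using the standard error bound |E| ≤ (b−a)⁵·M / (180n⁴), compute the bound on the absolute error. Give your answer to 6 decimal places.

|E| ≤ (3)⁵·7 / (180·8⁴) = 1701/737280 = 0.002307.

0.002307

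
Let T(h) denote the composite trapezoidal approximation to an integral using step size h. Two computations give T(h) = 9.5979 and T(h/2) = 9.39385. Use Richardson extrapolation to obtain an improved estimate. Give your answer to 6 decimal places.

R = (4·T(h/2) − T(h)) / 3 = (4·9.39385 − 9.5979)/3 = (27.97750)/3 = 9.325833.

9.325833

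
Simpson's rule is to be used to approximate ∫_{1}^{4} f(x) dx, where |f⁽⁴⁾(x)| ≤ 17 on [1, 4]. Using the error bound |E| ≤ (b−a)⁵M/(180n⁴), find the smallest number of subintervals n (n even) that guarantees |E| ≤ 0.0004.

Need 4131/(180n⁴) ≤ 0.0004.
n⁴ ≥ 4131/(180·0.0004) = 57375 ⇒ n ≥ 15.4768, so the smallest even n is 16. (n must be even for Simpson's rule.)

16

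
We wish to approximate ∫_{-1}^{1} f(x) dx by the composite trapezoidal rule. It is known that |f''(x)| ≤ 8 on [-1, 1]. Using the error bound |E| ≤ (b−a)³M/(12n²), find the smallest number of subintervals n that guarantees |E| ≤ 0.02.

17

Need 64/(12n²) ≤ 0.02.
n² ≥ 64/(12·0.02) = 266.667 ⇒ n ≥ 16.3299, so the smallest n is 17.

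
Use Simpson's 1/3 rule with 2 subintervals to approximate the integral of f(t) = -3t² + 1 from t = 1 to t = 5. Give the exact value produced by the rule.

h = (5 − 1)/2 = 2.
Nodes t₀,…,t₂ = 1, 3, 5.
f(t) = -3t² + 1: f₀=-2, f₁=-26, f₂=-74.
(h/3)·[f₀ + 4f₁ + f₂] = 0.666667·(-180) = -120.

-120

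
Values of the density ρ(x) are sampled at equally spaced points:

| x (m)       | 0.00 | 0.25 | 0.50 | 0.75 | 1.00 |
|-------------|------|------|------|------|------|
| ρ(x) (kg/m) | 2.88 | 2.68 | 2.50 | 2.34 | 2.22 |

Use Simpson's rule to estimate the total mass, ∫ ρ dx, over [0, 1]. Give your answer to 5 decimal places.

2.51500

h = 0.25, n = 4.
(h/3)·[y₀ + 4y₁ + 2y₂ + 4y₃ + y₄] = 0.083333·(30.18) = 2.51500.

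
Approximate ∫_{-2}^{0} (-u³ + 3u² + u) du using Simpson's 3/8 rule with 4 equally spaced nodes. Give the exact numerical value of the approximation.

10

h = (0 − (-2))/3 = 0.666667.
Nodes u₀,…,u₃ = -2, -1.333333, -0.666667, 0.
f(u) = -u³ + 3u² + u: f₀=18, f₁=6.370370, f₂=0.962963, f₃=0.
(3h/8)·[f₀ + 3f₁ + 3f₂ + f₃] = 0.25·(40) = 10.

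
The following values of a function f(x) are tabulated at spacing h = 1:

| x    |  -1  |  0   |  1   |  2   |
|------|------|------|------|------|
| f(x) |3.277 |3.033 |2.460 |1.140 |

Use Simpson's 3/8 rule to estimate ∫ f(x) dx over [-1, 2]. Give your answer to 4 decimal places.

7.8360

h = 1, n = 3.
(3h/8)·[y₀ + 3y₁ + 3y₂ + y₃] = 0.375·(20.896) = 7.8360.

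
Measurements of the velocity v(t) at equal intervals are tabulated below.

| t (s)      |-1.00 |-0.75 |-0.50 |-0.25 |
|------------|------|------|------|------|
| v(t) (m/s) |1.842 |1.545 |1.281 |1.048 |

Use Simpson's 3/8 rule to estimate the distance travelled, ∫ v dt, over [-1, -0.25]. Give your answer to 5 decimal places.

1.06575

h = 0.25, n = 3.
(3h/8)·[y₀ + 3y₁ + 3y₂ + y₃] = 0.09375·(11.368) = 1.06575.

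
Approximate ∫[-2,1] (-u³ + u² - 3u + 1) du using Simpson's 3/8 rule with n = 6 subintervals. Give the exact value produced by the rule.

14.25

h = (1 − (-2))/6 = 0.5.
Nodes u₀,…,u₆ = -2, -1.5, -1, -0.5, 0, 0.5, 1.
f(u) = -u³ + u² - 3u + 1: f₀=19, f₁=11.125, f₂=6, f₃=2.875, f₄=1, f₅=-0.375, f₆=-2.
(3h/8)·[f₀ + 3f₁ + 3f₂ + 2f₃ + 3f₄ + 3f₅ + f₆] = 0.1875·(76) = 14.25.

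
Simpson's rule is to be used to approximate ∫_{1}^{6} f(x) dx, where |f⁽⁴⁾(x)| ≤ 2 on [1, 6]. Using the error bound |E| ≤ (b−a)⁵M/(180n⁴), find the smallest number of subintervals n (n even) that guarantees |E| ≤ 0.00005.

Need 6250/(180n⁴) ≤ 0.00005.
n⁴ ≥ 6250/(180·0.00005) = 694444 ⇒ n ≥ 28.8675, so the smallest even n is 30. (n must be even for Simpson's rule.)

30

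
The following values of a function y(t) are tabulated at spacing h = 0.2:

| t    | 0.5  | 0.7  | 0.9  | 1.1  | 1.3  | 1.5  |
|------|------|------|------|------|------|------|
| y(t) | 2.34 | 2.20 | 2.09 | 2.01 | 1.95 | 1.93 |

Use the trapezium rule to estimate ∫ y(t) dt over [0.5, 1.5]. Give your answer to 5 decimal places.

2.07700

h = 0.2, n = 5.
(h/2)·[y₀ + 2y₁ + 2y₂ + 2y₃ + 2y₄ + y₅] = 0.1·(20.77) = 2.07700.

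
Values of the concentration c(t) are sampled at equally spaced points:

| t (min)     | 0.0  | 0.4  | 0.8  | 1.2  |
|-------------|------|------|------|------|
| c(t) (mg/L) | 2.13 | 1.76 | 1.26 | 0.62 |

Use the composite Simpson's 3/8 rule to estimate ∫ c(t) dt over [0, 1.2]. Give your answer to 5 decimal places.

1.77150

h = 0.4, n = 3.
(3h/8)·[y₀ + 3y₁ + 3y₂ + y₃] = 0.15·(11.81) = 1.77150.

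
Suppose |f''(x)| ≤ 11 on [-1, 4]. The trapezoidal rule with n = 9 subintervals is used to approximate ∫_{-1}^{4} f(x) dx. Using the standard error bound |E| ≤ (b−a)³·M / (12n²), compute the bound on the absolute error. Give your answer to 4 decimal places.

1.4146

|E| ≤ (5)³·11 / (12·9²) = 1375/972 = 1.4146.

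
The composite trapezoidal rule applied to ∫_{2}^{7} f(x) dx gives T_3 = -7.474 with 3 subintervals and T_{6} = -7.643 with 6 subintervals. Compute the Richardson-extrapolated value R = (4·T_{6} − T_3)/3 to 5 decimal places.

-7.69933

R = (4·T_{6} − T_3) / 3 = (4·(-7.643) − (-7.474))/3 = (-23.098)/3 = -7.69933.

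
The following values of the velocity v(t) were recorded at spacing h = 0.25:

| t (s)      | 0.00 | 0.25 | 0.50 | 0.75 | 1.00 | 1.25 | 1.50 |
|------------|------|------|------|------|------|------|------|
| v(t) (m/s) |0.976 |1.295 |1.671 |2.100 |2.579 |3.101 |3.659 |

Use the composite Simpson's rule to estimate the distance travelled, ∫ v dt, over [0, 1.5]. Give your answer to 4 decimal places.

h = 0.25, n = 6.
(h/3)·[y₀ + 4y₁ + 2y₂ + 4y₃ + 2y₄ + 4y₅ + y₆] = 0.083333·(39.119) = 3.2599.

3.2599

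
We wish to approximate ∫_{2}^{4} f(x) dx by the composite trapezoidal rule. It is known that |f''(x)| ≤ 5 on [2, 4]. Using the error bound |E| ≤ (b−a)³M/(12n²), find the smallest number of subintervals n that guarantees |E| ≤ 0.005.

Need 40/(12n²) ≤ 0.005.
n² ≥ 40/(12·0.005) = 666.667 ⇒ n ≥ 25.8199, so the smallest n is 26.

26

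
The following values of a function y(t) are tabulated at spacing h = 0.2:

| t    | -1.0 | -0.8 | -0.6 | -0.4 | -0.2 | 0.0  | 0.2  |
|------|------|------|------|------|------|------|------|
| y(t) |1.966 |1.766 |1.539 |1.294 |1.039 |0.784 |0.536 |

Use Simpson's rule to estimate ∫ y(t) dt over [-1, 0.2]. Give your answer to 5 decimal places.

1.53560

h = 0.2, n = 6.
(h/3)·[y₀ + 4y₁ + 2y₂ + 4y₃ + 2y₄ + 4y₅ + y₆] = 0.066667·(23.034) = 1.53560.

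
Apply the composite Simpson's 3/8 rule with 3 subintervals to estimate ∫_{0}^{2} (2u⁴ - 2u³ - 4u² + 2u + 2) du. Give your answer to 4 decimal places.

h = (2 − 0)/3 = 0.666667.
Nodes u₀,…,u₃ = 0, 0.666667, 1.333333, 2.
f(u) = 2u⁴ - 2u³ - 4u² + 2u + 2: f₀=2, f₁=1.358025, f₂=-0.864198, f₃=6.
(3h/8)·[f₀ + 3f₁ + 3f₂ + f₃] = 0.25·(9.481481) = 2.3704.

2.3704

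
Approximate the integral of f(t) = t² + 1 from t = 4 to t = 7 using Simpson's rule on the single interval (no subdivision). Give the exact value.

S = (b−a)/6 · [f(4) + 4f(5.5) + f(7)] = 0.5·[17 + 4·31.25 + 50] = 96.

96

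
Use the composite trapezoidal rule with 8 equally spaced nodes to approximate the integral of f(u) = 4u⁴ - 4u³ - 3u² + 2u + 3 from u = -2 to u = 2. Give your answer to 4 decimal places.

h = (2 − (-2))/7 = 0.571429.
Nodes u₀,…,u₇ = -2, -1.428571, -0.857143, -0.285714, 0.285714, 0.857143, 1.428571, 2.
f(u) = 4u⁴ - 4u³ - 3u² + 2u + 3: f₀=83, f₁=22.341941, f₂=3.759683, f₃=2.303623, f₄=3.259892, f₅=2.150354, f₆=4.732611, f₇=27.
(h/2)·[f₀ + 2f₁ + 2f₂ + 2f₃ + 2f₄ + 2f₅ + 2f₆ + f₇] = 0.285714·(187.096210) = 53.4561.

53.4561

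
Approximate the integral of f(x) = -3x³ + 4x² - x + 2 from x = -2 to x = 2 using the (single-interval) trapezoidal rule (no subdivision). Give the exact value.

T = (b−a)/2 · [f(-2) + f(2)] = 2·[44 + (-8)] = 72.

72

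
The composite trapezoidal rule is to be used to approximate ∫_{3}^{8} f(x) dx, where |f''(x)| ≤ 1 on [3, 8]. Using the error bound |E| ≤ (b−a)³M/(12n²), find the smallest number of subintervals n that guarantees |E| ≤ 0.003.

Need 125/(12n²) ≤ 0.003.
n² ≥ 125/(12·0.003) = 3472.22 ⇒ n ≥ 58.9256, so the smallest n is 59.

59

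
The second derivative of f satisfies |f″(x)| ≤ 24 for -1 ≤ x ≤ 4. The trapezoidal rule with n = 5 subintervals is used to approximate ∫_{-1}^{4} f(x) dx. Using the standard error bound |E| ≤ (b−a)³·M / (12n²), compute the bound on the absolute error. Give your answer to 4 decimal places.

|E| ≤ (5)³·24 / (12·5²) = 3000/300 = 10.0000.

10.0000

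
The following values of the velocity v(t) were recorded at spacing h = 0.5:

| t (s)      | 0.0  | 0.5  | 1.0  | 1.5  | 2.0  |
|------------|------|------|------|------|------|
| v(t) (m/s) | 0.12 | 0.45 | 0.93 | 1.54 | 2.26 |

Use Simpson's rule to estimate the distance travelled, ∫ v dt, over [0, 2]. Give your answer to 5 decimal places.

h = 0.5, n = 4.
(h/3)·[y₀ + 4y₁ + 2y₂ + 4y₃ + y₄] = 0.166667·(12.20) = 2.03333.

2.03333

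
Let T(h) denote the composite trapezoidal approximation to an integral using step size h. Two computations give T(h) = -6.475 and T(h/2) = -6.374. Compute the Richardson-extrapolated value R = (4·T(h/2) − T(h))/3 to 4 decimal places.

-6.3403

R = (4·T(h/2) − T(h)) / 3 = (4·(-6.374) − (-6.475))/3 = (-19.021)/3 = -6.3403.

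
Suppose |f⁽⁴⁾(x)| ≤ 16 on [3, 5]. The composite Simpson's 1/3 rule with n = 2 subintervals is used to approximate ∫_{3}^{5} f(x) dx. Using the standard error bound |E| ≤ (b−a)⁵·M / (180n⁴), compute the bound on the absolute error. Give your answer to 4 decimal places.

|E| ≤ (2)⁵·16 / (180·2⁴) = 512/2880 = 0.1778.

0.1778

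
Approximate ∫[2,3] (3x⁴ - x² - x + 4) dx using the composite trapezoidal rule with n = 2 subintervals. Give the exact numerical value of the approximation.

126.46875

h = (3 − 2)/2 = 0.5.
Nodes x₀,…,x₂ = 2, 2.5, 3.
f(x) = 3x⁴ - x² - x + 4: f₀=46, f₁=112.4375, f₂=235.
(h/2)·[f₀ + 2f₁ + f₂] = 0.25·(505.875) = 126.46875.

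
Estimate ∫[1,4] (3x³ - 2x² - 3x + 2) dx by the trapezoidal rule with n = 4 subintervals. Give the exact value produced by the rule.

138.515625

h = (4 − 1)/4 = 0.75.
Nodes x₀,…,x₄ = 1, 1.75, 2.5, 3.25, 4.
f(x) = 3x³ - 2x² - 3x + 2: f₀=0, f₁=6.703125, f₂=28.875, f₃=74.109375, f₄=150.
(h/2)·[f₀ + 2f₁ + 2f₂ + 2f₃ + f₄] = 0.375·(369.375) = 138.515625.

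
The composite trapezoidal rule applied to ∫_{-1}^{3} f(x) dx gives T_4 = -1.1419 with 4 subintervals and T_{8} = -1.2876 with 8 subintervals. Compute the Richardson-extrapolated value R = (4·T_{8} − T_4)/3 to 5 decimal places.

-1.33617

R = (4·T_{8} − T_4) / 3 = (4·(-1.2876) − (-1.1419))/3 = (-4.0085)/3 = -1.33617.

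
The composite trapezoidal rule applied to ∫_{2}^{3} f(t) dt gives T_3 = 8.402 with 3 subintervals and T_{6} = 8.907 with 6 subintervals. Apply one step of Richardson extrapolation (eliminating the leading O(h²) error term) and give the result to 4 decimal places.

9.0753

R = (4·T_{6} − T_3) / 3 = (4·8.907 − 8.402)/3 = (27.226)/3 = 9.0753.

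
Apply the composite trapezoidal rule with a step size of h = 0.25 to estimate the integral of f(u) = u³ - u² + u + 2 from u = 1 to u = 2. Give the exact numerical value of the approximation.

h = (2 − 1)/4 = 0.25.
Nodes u₀,…,u₄ = 1, 1.25, 1.5, 1.75, 2.
f(u) = u³ - u² + u + 2: f₀=3, f₁=3.640625, f₂=4.625, f₃=6.046875, f₄=8.
(h/2)·[f₀ + 2f₁ + 2f₂ + 2f₃ + f₄] = 0.125·(39.625) = 4.953125.

4.953125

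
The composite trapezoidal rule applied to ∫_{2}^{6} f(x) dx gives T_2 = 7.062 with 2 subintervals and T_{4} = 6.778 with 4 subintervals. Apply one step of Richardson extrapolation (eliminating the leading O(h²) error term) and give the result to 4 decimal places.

R = (4·T_{4} − T_2) / 3 = (4·6.778 − 7.062)/3 = (20.050)/3 = 6.6833.

6.6833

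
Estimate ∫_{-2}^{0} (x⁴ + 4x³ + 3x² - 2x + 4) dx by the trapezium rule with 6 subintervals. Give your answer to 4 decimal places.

10.3621

h = (0 − (-2))/6 = 0.333333.
Nodes x₀,…,x₆ = -2, -1.666667, -1.333333, -1, -0.666667, -0.333333, 0.
f(x) = x⁴ + 4x³ + 3x² - 2x + 4: f₀=4, f₁=4.864198, f₂=5.679012, f₃=6, f₄=5.679012, f₅=4.864198, f₆=4.
(h/2)·[f₀ + 2f₁ + 2f₂ + 2f₃ + 2f₄ + 2f₅ + f₆] = 0.166667·(62.172840) = 10.3621.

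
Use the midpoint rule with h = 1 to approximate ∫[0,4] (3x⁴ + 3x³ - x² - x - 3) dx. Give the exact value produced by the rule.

h = (4 − 0)/4 = 1.
Midpoints m₁,…,m₄ = 0.5, 1.5, 2.5, 3.5.
f(m₁)=-3.1875, f(m₂)=18.5625, f(m₃)=152.3125, f(m₄)=560.0625.
h·[f(m₁) + f(m₂) + f(m₃) + f(m₄)] = 1·(727.75) = 727.75.

727.75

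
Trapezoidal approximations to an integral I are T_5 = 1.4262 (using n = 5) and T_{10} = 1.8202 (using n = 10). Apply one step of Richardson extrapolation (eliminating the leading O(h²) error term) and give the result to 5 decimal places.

1.95153

R = (4·T_{10} − T_5) / 3 = (4·1.8202 − 1.4262)/3 = (5.8546)/3 = 1.95153.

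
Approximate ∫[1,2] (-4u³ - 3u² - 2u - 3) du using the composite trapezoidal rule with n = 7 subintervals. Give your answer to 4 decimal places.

h = (2 − 1)/7 = 0.142857.
Nodes u₀,…,u₇ = 1, 1.142857, 1.285714, 1.428571, 1.571429, 1.714286, 1.857143, 2.
f(u) = -4u³ - 3u² - 2u - 3: f₀=-12, f₁=-15.174927, f₂=-19.032070, f₃=-23.641399, f₄=-29.072886, f₅=-35.396501, f₆=-42.682216, f₇=-51.
(h/2)·[f₀ + 2f₁ + 2f₂ + 2f₃ + 2f₄ + 2f₅ + 2f₆ + f₇] = 0.071429·(-393) = -28.0714.

-28.0714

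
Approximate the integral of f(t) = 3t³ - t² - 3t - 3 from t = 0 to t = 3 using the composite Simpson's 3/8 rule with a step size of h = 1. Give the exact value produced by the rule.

h = (3 − 0)/3 = 1.
Nodes t₀,…,t₃ = 0, 1, 2, 3.
f(t) = 3t³ - t² - 3t - 3: f₀=-3, f₁=-4, f₂=11, f₃=60.
(3h/8)·[f₀ + 3f₁ + 3f₂ + f₃] = 0.375·(78) = 29.25.

29.25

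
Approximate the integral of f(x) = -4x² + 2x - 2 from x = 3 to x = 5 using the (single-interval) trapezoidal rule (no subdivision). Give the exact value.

-124

T = (b−a)/2 · [f(3) + f(5)] = 1·[(-32) + (-92)] = -124.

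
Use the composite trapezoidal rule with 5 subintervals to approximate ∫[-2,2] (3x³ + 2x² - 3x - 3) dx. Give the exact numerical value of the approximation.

-0.48

h = (2 − (-2))/5 = 0.8.
Nodes x₀,…,x₅ = -2, -1.2, -0.4, 0.4, 1.2, 2.
f(x) = 3x³ + 2x² - 3x - 3: f₀=-13, f₁=-1.704, f₂=-1.672, f₃=-3.688, f₄=1.464, f₅=23.
(h/2)·[f₀ + 2f₁ + 2f₂ + 2f₃ + 2f₄ + f₅] = 0.4·(-1.2) = -0.48.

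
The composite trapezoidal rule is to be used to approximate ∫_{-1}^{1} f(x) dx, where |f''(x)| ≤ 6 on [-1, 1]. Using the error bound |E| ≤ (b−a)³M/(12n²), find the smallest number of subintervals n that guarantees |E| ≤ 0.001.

64

Need 48/(12n²) ≤ 0.001.
n² ≥ 48/(12·0.001) = 4000 ⇒ n ≥ 63.2456, so the smallest n is 64.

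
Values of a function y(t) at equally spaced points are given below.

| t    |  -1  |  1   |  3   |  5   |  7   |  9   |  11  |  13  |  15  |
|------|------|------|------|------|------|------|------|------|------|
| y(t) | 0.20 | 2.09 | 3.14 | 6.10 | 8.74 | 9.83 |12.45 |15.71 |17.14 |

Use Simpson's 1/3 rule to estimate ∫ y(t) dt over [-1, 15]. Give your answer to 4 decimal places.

133.9467

h = 2, n = 8.
(h/3)·[y₀ + 4y₁ + 2y₂ + 4y₃ + 2y₄ + 4y₅ + 2y₆ + 4y₇ + y₈] = 0.666667·(200.92) = 133.9467.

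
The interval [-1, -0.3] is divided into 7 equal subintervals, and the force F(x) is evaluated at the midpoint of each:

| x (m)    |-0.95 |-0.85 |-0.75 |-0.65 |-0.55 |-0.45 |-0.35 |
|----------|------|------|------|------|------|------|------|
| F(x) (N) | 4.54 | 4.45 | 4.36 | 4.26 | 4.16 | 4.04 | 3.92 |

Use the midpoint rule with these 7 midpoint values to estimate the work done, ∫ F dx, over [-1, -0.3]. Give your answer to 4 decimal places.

h = 0.1, n = 7.
h·[y(m₁) + y(m₂) + y(m₃) + y(m₄) + y(m₅) + y(m₆) + y(m₇)] = 0.1·(29.73) = 2.9730.

2.9730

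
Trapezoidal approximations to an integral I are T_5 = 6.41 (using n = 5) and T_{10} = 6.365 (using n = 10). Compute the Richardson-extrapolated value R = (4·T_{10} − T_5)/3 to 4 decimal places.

6.3500

R = (4·T_{10} − T_5) / 3 = (4·6.365 − 6.41)/3 = (19.050)/3 = 6.3500.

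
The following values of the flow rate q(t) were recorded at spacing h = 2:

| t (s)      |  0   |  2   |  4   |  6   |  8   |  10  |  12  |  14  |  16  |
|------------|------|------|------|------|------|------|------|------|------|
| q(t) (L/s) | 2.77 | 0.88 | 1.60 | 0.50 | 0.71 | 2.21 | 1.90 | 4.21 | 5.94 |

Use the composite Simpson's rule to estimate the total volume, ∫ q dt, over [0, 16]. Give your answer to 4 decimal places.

32.2200

h = 2, n = 8.
(h/3)·[y₀ + 4y₁ + 2y₂ + 4y₃ + 2y₄ + 4y₅ + 2y₆ + 4y₇ + y₈] = 0.666667·(48.33) = 32.2200.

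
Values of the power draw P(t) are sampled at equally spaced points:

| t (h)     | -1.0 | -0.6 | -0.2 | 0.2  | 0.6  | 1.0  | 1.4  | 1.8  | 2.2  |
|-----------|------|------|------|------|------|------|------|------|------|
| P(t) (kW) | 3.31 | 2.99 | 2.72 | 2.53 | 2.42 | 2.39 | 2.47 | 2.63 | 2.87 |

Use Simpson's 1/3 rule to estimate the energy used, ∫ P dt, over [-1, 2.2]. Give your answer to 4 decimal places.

8.4747

h = 0.4, n = 8.
(h/3)·[y₀ + 4y₁ + 2y₂ + 4y₃ + 2y₄ + 4y₅ + 2y₆ + 4y₇ + y₈] = 0.133333·(63.56) = 8.4747.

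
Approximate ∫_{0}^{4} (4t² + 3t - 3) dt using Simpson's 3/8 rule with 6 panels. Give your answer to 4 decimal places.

h = (4 − 0)/6 = 0.666667.
Nodes t₀,…,t₆ = 0, 0.666667, 1.333333, 2, 2.666667, 3.333333, 4.
f(t) = 4t² + 3t - 3: f₀=-3, f₁=0.777778, f₂=8.111111, f₃=19, f₄=33.444444, f₅=51.444444, f₆=73.
(3h/8)·[f₀ + 3f₁ + 3f₂ + 2f₃ + 3f₄ + 3f₅ + f₆] = 0.25·(389.333333) = 97.3333.

97.3333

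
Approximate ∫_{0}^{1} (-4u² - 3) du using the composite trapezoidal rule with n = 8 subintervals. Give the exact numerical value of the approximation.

-4.34375

h = (1 − 0)/8 = 0.125.
Nodes u₀,…,u₈ = 0, 0.125, 0.25, 0.375, 0.5, 0.625, 0.75, 0.875, 1.
f(u) = -4u² - 3: f₀=-3, f₁=-3.0625, f₂=-3.25, f₃=-3.5625, f₄=-4, f₅=-4.5625, f₆=-5.25, f₇=-6.0625, f₈=-7.
(h/2)·[f₀ + 2f₁ + 2f₂ + 2f₃ + 2f₄ + 2f₅ + 2f₆ + 2f₇ + f₈] = 0.0625·(-69.5) = -4.34375.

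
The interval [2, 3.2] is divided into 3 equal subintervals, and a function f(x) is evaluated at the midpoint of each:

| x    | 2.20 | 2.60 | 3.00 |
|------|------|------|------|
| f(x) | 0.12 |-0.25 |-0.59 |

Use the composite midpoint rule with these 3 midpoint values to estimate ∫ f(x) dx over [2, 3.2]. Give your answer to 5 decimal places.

-0.28800

h = 0.4, n = 3.
h·[y(m₁) + y(m₂) + y(m₃)] = 0.4·(-0.72) = -0.28800.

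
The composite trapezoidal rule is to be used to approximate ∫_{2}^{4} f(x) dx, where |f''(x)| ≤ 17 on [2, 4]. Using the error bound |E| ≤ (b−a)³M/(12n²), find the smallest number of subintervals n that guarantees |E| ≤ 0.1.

Need 136/(12n²) ≤ 0.1.
n² ≥ 136/(12·0.1) = 113.333 ⇒ n ≥ 10.6458, so the smallest n is 11.

11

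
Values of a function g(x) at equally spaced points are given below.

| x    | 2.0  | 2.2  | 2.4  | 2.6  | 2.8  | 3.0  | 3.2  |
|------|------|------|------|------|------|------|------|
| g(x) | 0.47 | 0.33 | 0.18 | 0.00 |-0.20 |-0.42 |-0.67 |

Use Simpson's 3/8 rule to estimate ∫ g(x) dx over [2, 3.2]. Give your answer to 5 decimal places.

h = 0.2, n = 6.
(3h/8)·[y₀ + 3y₁ + 3y₂ + 2y₃ + 3y₄ + 3y₅ + y₆] = 0.075·(-0.53) = -0.03975.

-0.03975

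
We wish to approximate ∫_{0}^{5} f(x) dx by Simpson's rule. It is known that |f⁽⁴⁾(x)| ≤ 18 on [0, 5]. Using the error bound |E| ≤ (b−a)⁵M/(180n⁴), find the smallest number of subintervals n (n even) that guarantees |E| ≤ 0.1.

Need 56250/(180n⁴) ≤ 0.1.
n⁴ ≥ 56250/(180·0.1) = 3125 ⇒ n ≥ 7.4767, so the smallest even n is 8. (n must be even for Simpson's rule.)

8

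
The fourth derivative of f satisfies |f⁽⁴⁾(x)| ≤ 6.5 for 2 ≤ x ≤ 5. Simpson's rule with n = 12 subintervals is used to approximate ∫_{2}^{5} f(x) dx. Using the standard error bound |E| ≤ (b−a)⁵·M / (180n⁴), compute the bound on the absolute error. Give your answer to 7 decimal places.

|E| ≤ (3)⁵·6.5 / (180·12⁴) = 1579.5/3732480 = 0.0004232.

0.0004232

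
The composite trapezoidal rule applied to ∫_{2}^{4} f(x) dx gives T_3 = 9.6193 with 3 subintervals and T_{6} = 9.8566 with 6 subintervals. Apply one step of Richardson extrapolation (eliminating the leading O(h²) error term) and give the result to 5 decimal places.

R = (4·T_{6} − T_3) / 3 = (4·9.8566 − 9.6193)/3 = (29.8071)/3 = 9.93570.

9.93570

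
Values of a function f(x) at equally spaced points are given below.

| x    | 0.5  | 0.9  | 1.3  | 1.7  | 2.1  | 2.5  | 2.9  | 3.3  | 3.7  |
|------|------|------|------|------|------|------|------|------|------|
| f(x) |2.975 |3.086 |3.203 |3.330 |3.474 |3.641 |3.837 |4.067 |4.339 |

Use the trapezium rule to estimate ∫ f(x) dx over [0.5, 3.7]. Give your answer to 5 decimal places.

11.31800

h = 0.4, n = 8.
(h/2)·[y₀ + 2y₁ + 2y₂ + 2y₃ + 2y₄ + 2y₅ + 2y₆ + 2y₇ + y₈] = 0.2·(56.590) = 11.31800.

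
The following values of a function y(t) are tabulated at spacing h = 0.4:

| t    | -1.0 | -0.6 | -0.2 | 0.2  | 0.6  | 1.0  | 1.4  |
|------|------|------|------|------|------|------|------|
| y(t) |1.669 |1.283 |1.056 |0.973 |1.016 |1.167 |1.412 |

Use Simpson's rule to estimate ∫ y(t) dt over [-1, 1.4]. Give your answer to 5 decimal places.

h = 0.4, n = 6.
(h/3)·[y₀ + 4y₁ + 2y₂ + 4y₃ + 2y₄ + 4y₅ + y₆] = 0.133333·(20.917) = 2.78893.

2.78893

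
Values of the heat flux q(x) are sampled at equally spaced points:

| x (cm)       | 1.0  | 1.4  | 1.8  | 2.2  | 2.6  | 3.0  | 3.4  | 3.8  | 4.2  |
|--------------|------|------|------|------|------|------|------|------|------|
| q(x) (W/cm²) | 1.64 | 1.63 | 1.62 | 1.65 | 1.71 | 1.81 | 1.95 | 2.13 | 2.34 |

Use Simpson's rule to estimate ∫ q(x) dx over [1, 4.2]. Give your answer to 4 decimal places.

h = 0.4, n = 8.
(h/3)·[y₀ + 4y₁ + 2y₂ + 4y₃ + 2y₄ + 4y₅ + 2y₆ + 4y₇ + y₈] = 0.133333·(43.42) = 5.7893.

5.7893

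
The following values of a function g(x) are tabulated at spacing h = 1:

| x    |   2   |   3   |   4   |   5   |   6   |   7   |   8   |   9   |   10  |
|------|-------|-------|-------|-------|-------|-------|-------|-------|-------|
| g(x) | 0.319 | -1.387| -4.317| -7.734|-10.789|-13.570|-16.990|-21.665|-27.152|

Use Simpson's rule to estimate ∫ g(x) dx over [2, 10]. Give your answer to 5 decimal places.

-89.48300

h = 1, n = 8.
(h/3)·[y₀ + 4y₁ + 2y₂ + 4y₃ + 2y₄ + 4y₅ + 2y₆ + 4y₇ + y₈] = 0.333333·(-268.449) = -89.48300.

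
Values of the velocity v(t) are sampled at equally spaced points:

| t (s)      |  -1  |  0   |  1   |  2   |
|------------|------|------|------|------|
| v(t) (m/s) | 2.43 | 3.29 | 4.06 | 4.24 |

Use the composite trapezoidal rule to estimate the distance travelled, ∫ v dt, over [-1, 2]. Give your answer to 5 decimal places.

h = 1, n = 3.
(h/2)·[y₀ + 2y₁ + 2y₂ + y₃] = 0.5·(21.37) = 10.68500.

10.68500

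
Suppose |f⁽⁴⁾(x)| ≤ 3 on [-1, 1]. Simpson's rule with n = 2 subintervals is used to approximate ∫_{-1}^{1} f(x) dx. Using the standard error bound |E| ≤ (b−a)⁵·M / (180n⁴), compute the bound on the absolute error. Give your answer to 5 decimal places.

0.03333

|E| ≤ (2)⁵·3 / (180·2⁴) = 96/2880 = 0.03333.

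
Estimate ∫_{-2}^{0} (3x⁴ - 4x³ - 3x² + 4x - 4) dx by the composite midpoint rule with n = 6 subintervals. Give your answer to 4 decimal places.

h = (0 − (-2))/6 = 0.333333.
Midpoints m₁,…,m₆ = -1.833333, -1.5, -1.166667, -0.833333, -0.5, -0.166667.
f(m₁)=37.122685, f(m₂)=11.9375, f(m₃)=-0.840278, f(m₄)=-5.655093, f(m₅)=-6.0625, f(m₆)=-4.729167.
h·[f(m₁) + f(m₂) + f(m₃) + f(m₄) + f(m₅) + f(m₆)] = 0.333333·(31.773148) = 10.5910.

10.5910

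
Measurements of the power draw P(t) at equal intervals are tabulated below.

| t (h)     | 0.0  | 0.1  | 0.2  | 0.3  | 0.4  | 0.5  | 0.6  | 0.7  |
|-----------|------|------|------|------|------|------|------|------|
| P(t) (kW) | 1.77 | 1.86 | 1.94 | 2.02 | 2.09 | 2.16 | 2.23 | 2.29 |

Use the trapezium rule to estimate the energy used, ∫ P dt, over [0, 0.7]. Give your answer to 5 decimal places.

h = 0.1, n = 7.
(h/2)·[y₀ + 2y₁ + 2y₂ + 2y₃ + 2y₄ + 2y₅ + 2y₆ + y₇] = 0.05·(28.66) = 1.43300.

1.43300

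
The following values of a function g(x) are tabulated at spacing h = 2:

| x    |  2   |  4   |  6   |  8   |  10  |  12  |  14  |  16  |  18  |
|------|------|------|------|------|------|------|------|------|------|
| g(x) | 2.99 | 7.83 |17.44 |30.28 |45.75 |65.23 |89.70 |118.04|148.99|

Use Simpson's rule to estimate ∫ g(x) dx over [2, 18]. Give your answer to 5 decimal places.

895.52000

h = 2, n = 8.
(h/3)·[y₀ + 4y₁ + 2y₂ + 4y₃ + 2y₄ + 4y₅ + 2y₆ + 4y₇ + y₈] = 0.666667·(1343.28) = 895.52000.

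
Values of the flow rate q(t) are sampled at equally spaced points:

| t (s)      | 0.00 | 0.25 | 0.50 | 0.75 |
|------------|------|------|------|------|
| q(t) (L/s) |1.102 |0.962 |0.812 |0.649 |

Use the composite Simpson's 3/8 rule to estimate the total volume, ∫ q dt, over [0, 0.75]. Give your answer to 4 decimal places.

0.6631

h = 0.25, n = 3.
(3h/8)·[y₀ + 3y₁ + 3y₂ + y₃] = 0.09375·(7.073) = 0.6631.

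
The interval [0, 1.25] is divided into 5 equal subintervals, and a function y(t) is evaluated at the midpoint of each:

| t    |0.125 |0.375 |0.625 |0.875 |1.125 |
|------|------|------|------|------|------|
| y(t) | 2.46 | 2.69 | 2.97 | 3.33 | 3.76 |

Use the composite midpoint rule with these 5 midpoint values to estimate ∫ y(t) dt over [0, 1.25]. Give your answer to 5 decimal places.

3.80250

h = 0.25, n = 5.
h·[y(m₁) + y(m₂) + y(m₃) + y(m₄) + y(m₅)] = 0.25·(15.21) = 3.80250.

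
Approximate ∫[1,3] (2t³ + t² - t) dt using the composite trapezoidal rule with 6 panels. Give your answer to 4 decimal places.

45.1481

h = (3 − 1)/6 = 0.333333.
Nodes t₀,…,t₆ = 1, 1.333333, 1.666667, 2, 2.333333, 2.666667, 3.
f(t) = 2t³ + t² - t: f₀=2, f₁=5.185185, f₂=10.370370, f₃=18, f₄=28.518519, f₅=42.370370, f₆=60.
(h/2)·[f₀ + 2f₁ + 2f₂ + 2f₃ + 2f₄ + 2f₅ + f₆] = 0.166667·(270.888889) = 45.1481.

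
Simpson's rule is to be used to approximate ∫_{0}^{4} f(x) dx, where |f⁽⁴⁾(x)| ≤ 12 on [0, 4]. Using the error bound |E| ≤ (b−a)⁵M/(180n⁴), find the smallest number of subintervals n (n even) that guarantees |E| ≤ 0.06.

6

Need 12288/(180n⁴) ≤ 0.06.
n⁴ ≥ 12288/(180·0.06) = 1137.78 ⇒ n ≥ 5.8078, so the smallest even n is 6. (n must be even for Simpson's rule.)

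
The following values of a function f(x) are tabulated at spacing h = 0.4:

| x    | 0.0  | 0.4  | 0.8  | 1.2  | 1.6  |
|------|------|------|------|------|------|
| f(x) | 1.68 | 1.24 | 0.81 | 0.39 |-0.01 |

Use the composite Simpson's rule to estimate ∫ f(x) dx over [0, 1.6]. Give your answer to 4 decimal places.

1.3080

h = 0.4, n = 4.
(h/3)·[y₀ + 4y₁ + 2y₂ + 4y₃ + y₄] = 0.133333·(9.81) = 1.3080.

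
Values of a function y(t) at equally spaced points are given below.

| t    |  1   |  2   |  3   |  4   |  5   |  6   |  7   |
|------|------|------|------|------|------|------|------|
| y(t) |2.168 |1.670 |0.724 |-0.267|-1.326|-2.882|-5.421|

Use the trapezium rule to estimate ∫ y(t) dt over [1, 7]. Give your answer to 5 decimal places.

h = 1, n = 6.
(h/2)·[y₀ + 2y₁ + 2y₂ + 2y₃ + 2y₄ + 2y₅ + y₆] = 0.5·(-7.415) = -3.70750.

-3.70750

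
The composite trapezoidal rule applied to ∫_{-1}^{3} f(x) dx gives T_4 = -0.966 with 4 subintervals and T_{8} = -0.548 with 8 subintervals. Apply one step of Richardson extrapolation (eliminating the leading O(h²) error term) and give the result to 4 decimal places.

-0.4087

R = (4·T_{8} − T_4) / 3 = (4·(-0.548) − (-0.966))/3 = (-1.226)/3 = -0.4087.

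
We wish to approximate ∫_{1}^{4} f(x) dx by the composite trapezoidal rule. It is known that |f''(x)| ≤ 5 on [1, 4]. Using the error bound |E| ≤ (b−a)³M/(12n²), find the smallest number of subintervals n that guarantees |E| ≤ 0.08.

12

Need 135/(12n²) ≤ 0.08.
n² ≥ 135/(12·0.08) = 140.625 ⇒ n ≥ 11.8585, so the smallest n is 12.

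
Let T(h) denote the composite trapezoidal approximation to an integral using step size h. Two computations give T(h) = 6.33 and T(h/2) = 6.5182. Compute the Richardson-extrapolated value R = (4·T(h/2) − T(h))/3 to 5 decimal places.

R = (4·T(h/2) − T(h)) / 3 = (4·6.5182 − 6.33)/3 = (19.7428)/3 = 6.58093.

6.58093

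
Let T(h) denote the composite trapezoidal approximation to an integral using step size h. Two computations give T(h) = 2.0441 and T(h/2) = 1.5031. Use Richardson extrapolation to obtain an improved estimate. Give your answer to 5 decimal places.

1.32277

R = (4·T(h/2) − T(h)) / 3 = (4·1.5031 − 2.0441)/3 = (3.9683)/3 = 1.32277.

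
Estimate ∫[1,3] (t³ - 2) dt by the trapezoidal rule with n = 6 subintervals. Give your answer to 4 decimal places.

16.2222

h = (3 − 1)/6 = 0.333333.
Nodes t₀,…,t₆ = 1, 1.333333, 1.666667, 2, 2.333333, 2.666667, 3.
f(t) = t³ - 2: f₀=-1, f₁=0.370370, f₂=2.629630, f₃=6, f₄=10.703704, f₅=16.962963, f₆=25.
(h/2)·[f₀ + 2f₁ + 2f₂ + 2f₃ + 2f₄ + 2f₅ + f₆] = 0.166667·(97.333333) = 16.2222.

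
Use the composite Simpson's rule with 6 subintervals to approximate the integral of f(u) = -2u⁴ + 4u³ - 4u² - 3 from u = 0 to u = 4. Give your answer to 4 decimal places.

h = (4 − 0)/6 = 0.666667.
Nodes u₀,…,u₆ = 0, 0.666667, 1.333333, 2, 2.666667, 3.333333, 4.
f(u) = -2u⁴ + 4u³ - 4u² - 3: f₀=-3, f₁=-3.987654, f₂=-6.950617, f₃=-19, f₄=-56.728395, f₅=-146.209877, f₆=-323.
(h/3)·[f₀ + 4f₁ + 2f₂ + 4f₃ + 2f₄ + 4f₅ + f₆] = 0.222222·(-1130.148148) = -251.1440.

-251.1440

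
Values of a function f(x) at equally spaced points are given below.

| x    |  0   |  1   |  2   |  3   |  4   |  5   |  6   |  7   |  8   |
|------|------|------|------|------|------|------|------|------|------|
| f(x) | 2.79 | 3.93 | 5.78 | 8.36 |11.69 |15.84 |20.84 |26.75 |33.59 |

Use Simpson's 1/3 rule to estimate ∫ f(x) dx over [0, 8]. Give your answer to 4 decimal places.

h = 1, n = 8.
(h/3)·[y₀ + 4y₁ + 2y₂ + 4y₃ + 2y₄ + 4y₅ + 2y₆ + 4y₇ + y₈] = 0.333333·(332.52) = 110.8400.

110.8400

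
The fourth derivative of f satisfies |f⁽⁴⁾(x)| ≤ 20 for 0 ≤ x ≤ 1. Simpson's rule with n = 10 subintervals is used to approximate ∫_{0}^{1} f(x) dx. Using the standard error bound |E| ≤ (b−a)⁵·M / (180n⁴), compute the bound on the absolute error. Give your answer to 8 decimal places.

|E| ≤ (1)⁵·20 / (180·10⁴) = 20/1800000 = 0.00001111.

0.00001111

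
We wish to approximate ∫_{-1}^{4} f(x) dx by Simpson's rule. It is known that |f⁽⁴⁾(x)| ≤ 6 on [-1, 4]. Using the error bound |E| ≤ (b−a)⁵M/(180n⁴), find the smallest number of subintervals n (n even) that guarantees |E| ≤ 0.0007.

Need 18750/(180n⁴) ≤ 0.0007.
n⁴ ≥ 18750/(180·0.0007) = 148810 ⇒ n ≥ 19.6407, so the smallest even n is 20. (n must be even for Simpson's rule.)

20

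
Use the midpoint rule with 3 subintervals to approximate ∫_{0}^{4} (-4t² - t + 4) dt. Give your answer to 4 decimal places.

h = (4 − 0)/3 = 1.333333.
Midpoints m₁,…,m₃ = 0.666667, 2, 3.333333.
f(m₁)=1.555556, f(m₂)=-14, f(m₃)=-43.777778.
h·[f(m₁) + f(m₂) + f(m₃)] = 1.333333·(-56.222222) = -74.9630.

-74.9630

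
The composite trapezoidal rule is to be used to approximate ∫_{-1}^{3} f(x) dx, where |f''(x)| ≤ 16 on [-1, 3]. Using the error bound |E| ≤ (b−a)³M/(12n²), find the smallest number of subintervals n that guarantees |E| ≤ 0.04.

47

Need 1024/(12n²) ≤ 0.04.
n² ≥ 1024/(12·0.04) = 2133.33 ⇒ n ≥ 46.1880, so the smallest n is 47.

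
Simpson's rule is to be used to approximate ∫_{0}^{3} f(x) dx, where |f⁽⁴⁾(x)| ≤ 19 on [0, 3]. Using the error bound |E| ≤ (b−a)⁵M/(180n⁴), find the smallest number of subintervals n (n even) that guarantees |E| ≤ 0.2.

4

Need 4617/(180n⁴) ≤ 0.2.
n⁴ ≥ 4617/(180·0.2) = 128.25 ⇒ n ≥ 3.3652, so the smallest even n is 4. (n must be even for Simpson's rule.)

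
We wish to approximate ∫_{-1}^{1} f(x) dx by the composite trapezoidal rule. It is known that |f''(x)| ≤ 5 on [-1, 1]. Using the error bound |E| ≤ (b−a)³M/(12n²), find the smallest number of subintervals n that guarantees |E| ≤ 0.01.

Need 40/(12n²) ≤ 0.01.
n² ≥ 40/(12·0.01) = 333.333 ⇒ n ≥ 18.2574, so the smallest n is 19.

19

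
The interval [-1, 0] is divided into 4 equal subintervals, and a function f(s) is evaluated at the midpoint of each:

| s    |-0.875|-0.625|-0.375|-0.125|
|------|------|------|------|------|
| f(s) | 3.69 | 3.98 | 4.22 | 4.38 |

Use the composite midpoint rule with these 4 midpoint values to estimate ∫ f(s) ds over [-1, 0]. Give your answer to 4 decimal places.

4.0675

h = 0.25, n = 4.
h·[y(m₁) + y(m₂) + y(m₃) + y(m₄)] = 0.25·(16.27) = 4.0675.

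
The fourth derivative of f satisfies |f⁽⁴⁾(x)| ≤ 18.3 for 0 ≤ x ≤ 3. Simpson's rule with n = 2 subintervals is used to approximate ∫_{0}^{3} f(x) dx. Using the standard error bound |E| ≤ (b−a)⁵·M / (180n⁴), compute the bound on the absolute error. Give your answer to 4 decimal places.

|E| ≤ (3)⁵·18.3 / (180·2⁴) = 4446.9/2880 = 1.5441.

1.5441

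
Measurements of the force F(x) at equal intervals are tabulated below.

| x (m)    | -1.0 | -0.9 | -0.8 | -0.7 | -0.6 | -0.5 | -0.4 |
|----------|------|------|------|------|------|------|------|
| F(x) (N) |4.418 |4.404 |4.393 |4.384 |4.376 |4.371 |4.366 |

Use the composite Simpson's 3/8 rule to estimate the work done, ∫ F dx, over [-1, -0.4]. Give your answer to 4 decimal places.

h = 0.1, n = 6.
(3h/8)·[y₀ + 3y₁ + 3y₂ + 2y₃ + 3y₄ + 3y₅ + y₆] = 0.0375·(70.184) = 2.6319.

2.6319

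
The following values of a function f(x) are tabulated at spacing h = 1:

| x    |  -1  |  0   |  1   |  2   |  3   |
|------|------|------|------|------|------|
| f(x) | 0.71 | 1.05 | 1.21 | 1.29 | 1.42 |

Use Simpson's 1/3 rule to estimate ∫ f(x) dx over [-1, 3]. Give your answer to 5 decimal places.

4.63667

h = 1, n = 4.
(h/3)·[y₀ + 4y₁ + 2y₂ + 4y₃ + y₄] = 0.333333·(13.91) = 4.63667.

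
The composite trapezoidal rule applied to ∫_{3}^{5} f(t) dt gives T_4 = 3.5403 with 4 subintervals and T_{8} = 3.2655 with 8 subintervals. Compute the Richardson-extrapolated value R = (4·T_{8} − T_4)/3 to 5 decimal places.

R = (4·T_{8} − T_4) / 3 = (4·3.2655 − 3.5403)/3 = (9.5217)/3 = 3.17390.

3.17390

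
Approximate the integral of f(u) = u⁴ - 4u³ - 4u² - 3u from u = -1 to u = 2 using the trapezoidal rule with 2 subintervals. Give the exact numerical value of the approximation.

-29.90625

h = (2 − (-1))/2 = 1.5.
Nodes u₀,…,u₂ = -1, 0.5, 2.
f(u) = u⁴ - 4u³ - 4u² - 3u: f₀=4, f₁=-2.9375, f₂=-38.
(h/2)·[f₀ + 2f₁ + f₂] = 0.75·(-39.875) = -29.90625.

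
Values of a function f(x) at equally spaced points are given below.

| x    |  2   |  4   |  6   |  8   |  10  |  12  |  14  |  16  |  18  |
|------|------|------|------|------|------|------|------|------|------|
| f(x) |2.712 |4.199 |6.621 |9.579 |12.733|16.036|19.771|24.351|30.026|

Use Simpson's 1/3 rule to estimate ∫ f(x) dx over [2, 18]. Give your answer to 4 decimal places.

h = 2, n = 8.
(h/3)·[y₀ + 4y₁ + 2y₂ + 4y₃ + 2y₄ + 4y₅ + 2y₆ + 4y₇ + y₈] = 0.666667·(327.648) = 218.4320.

218.4320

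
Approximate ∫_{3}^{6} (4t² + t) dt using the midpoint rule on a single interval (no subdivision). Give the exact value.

256.5

M = (b−a)·f(4.5) = 3·(85.5) = 256.5.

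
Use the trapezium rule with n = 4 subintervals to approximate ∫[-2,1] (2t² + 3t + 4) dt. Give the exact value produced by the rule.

14.0625

h = (1 − (-2))/4 = 0.75.
Nodes t₀,…,t₄ = -2, -1.25, -0.5, 0.25, 1.
f(t) = 2t² + 3t + 4: f₀=6, f₁=3.375, f₂=3, f₃=4.875, f₄=9.
(h/2)·[f₀ + 2f₁ + 2f₂ + 2f₃ + f₄] = 0.375·(37.5) = 14.0625.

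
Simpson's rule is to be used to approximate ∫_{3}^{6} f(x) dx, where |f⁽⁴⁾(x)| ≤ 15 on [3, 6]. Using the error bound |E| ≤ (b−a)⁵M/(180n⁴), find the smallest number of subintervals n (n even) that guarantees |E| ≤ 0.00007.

Need 3645/(180n⁴) ≤ 0.00007.
n⁴ ≥ 3645/(180·0.00007) = 289286 ⇒ n ≥ 23.1917, so the smallest even n is 24. (n must be even for Simpson's rule.)

24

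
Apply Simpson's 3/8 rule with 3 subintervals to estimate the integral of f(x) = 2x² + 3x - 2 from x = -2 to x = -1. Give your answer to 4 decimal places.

-1.8333

h = (-1 − (-2))/3 = 0.333333.
Nodes x₀,…,x₃ = -2, -1.666667, -1.333333, -1.
f(x) = 2x² + 3x - 2: f₀=0, f₁=-1.444444, f₂=-2.444444, f₃=-3.
(3h/8)·[f₀ + 3f₁ + 3f₂ + f₃] = 0.125·(-14.666667) = -1.8333.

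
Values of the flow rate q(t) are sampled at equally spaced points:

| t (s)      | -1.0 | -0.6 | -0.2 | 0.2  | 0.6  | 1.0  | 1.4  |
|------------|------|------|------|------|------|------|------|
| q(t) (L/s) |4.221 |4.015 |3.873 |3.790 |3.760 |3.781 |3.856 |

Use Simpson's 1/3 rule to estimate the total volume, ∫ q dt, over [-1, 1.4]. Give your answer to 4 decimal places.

h = 0.4, n = 6.
(h/3)·[y₀ + 4y₁ + 2y₂ + 4y₃ + 2y₄ + 4y₅ + y₆] = 0.133333·(69.687) = 9.2916.

9.2916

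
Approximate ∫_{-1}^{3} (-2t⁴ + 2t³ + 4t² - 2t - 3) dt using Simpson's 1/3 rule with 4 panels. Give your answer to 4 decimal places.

-41.3333

h = (3 − (-1))/4 = 1.
Nodes t₀,…,t₄ = -1, 0, 1, 2, 3.
f(t) = -2t⁴ + 2t³ + 4t² - 2t - 3: f₀=-1, f₁=-3, f₂=-1, f₃=-7, f₄=-81.
(h/3)·[f₀ + 4f₁ + 2f₂ + 4f₃ + f₄] = 0.333333·(-124) = -41.3333.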